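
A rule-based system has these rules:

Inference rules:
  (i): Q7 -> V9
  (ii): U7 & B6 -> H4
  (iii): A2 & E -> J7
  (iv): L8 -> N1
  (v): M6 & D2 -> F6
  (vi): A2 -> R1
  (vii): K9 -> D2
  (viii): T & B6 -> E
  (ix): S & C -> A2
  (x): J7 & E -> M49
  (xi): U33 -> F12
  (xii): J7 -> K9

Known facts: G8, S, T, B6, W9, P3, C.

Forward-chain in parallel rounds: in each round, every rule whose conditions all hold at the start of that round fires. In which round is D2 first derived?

Round 1: (viii) [T & B6 -> E]; (ix) [S & C -> A2]. Adds E, A2.
Round 2: (iii) [A2 & E -> J7]; (vi) [A2 -> R1]. Adds J7, R1.
Round 3: (x) [J7 & E -> M49]; (xii) [J7 -> K9]. Adds M49, K9.
Round 4: (vii) [K9 -> D2]. Adds D2.
D2 first appears in round 4.

4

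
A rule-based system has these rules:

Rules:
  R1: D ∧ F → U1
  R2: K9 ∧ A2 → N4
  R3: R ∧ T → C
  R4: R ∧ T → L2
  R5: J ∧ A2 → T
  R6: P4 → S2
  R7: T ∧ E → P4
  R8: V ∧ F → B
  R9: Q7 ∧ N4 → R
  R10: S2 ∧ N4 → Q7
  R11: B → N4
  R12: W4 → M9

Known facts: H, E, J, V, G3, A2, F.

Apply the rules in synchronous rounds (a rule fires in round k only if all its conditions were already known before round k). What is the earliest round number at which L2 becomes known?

6

[1] R5 [J ∧ A2 → T]; R8 [V ∧ F → B]. ⇒ new: T, B.
[2] R7 [T ∧ E → P4]; R11 [B → N4]. ⇒ new: P4, N4.
[3] R6 [P4 → S2]. ⇒ new: S2.
[4] R10 [S2 ∧ N4 → Q7]. ⇒ new: Q7.
[5] R9 [Q7 ∧ N4 → R]. ⇒ new: R.
[6] R3 [R ∧ T → C]; R4 [R ∧ T → L2]. ⇒ new: C, L2.
L2 first appears in round 6.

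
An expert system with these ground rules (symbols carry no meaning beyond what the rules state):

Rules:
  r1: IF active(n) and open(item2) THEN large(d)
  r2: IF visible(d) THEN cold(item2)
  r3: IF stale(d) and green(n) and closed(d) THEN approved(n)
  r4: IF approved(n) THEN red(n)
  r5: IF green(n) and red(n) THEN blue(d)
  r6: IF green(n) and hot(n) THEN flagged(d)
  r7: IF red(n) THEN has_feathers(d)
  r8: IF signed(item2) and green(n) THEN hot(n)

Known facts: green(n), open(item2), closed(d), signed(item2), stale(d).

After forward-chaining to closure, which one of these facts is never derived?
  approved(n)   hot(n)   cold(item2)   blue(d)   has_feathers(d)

cold(item2)

Round 1 — r3, r8, derive approved(n), hot(n).
Round 2 — r4, r6, derive red(n), flagged(d).
Round 3 — r5, r7, derive blue(d), has_feathers(d).
Derived: blue(d) (round 3), hot(n) (round 1), has_feathers(d) (round 3), approved(n) (round 1). cold(item2) never appears in any round.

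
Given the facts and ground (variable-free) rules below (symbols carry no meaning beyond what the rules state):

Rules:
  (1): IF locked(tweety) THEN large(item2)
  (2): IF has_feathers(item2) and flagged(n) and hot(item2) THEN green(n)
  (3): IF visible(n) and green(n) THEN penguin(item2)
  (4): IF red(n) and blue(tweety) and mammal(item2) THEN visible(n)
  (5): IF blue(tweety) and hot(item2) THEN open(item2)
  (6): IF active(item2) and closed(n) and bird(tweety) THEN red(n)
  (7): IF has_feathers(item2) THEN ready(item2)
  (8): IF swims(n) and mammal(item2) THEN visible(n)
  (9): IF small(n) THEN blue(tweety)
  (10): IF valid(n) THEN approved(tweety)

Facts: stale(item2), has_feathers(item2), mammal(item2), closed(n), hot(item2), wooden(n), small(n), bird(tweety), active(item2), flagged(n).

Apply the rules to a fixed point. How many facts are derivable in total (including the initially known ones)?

Round 1: (2) [IF has_feathers(item2) and flagged(n) and hot(item2) THEN green(n)]; (6) [IF active(item2) and closed(n) and bird(tweety) THEN red(n)]; (7) [IF has_feathers(item2) THEN ready(item2)]; (9) [IF small(n) THEN blue(tweety)]. Adds green(n), red(n), ready(item2), blue(tweety).
Round 2: (4) [IF red(n) and blue(tweety) and mammal(item2) THEN visible(n)]; (5) [IF blue(tweety) and hot(item2) THEN open(item2)]. Adds visible(n), open(item2).
Round 3: (3) [IF visible(n) and green(n) THEN penguin(item2)]. Adds penguin(item2).
Closure: {active(item2), bird(tweety), blue(tweety), closed(n), flagged(n), green(n), has_feathers(item2), hot(item2), mammal(item2), open(item2), penguin(item2), ready(item2), red(n), small(n), stale(item2), visible(n), wooden(n)} — 17 facts.

17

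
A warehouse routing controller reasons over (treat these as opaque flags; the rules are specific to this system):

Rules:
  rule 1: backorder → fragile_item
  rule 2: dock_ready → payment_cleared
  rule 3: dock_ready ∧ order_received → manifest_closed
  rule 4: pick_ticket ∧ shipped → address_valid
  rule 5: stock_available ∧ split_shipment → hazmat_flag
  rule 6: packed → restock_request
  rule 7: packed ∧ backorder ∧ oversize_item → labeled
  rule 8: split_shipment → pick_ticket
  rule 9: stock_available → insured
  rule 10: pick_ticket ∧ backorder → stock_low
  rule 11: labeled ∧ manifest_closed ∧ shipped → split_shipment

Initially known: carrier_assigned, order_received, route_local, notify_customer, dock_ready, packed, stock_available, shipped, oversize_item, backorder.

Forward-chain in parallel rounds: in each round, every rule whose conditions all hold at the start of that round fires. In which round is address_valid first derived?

Round 1: rule 1 [backorder → fragile_item]; rule 2 [dock_ready → payment_cleared]; rule 3 [dock_ready ∧ order_received → manifest_closed]; rule 6 [packed → restock_request]; rule 7 [packed ∧ backorder ∧ oversize_item → labeled]; rule 9 [stock_available → insured]. Adds fragile_item, payment_cleared, manifest_closed, restock_request, labeled, insured.
Round 2: rule 11 [labeled ∧ manifest_closed ∧ shipped → split_shipment]. Adds split_shipment.
Round 3: rule 5 [stock_available ∧ split_shipment → hazmat_flag]; rule 8 [split_shipment → pick_ticket]. Adds hazmat_flag, pick_ticket.
Round 4: rule 4 [pick_ticket ∧ shipped → address_valid]; rule 10 [pick_ticket ∧ backorder → stock_low]. Adds address_valid, stock_low.
address_valid first appears in round 4.

4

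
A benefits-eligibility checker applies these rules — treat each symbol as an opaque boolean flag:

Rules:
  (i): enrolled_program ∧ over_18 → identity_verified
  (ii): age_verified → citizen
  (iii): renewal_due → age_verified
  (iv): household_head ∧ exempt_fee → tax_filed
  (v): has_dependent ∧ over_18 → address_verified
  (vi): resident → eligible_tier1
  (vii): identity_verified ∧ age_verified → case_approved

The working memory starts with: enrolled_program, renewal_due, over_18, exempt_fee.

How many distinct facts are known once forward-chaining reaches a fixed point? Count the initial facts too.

8

Round 1: (i) [enrolled_program ∧ over_18 → identity_verified]; (iii) [renewal_due → age_verified]. Adds identity_verified, age_verified.
Round 2: (ii) [age_verified → citizen]; (vii) [identity_verified ∧ age_verified → case_approved]. Adds citizen, case_approved.
Closure: {age_verified, case_approved, citizen, enrolled_program, exempt_fee, identity_verified, over_18, renewal_due} — 8 facts.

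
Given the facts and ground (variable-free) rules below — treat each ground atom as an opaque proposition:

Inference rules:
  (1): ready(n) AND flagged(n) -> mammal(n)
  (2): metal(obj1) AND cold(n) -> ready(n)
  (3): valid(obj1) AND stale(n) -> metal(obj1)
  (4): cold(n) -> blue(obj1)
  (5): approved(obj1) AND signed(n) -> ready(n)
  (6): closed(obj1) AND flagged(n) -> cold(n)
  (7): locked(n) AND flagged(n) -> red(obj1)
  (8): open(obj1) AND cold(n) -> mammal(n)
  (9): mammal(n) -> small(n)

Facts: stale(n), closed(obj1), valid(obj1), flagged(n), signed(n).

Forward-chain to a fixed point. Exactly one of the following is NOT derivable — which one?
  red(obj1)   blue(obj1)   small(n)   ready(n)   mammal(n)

Round 1 — (3), (6), derive metal(obj1), cold(n).
Round 2 — (2), (4), derive ready(n), blue(obj1).
Round 3 — (1), derive mammal(n).
Round 4 — (9), derive small(n).
Derived: ready(n) (round 2), blue(obj1) (round 2), small(n) (round 4), mammal(n) (round 3). red(obj1) never appears in any round.

red(obj1)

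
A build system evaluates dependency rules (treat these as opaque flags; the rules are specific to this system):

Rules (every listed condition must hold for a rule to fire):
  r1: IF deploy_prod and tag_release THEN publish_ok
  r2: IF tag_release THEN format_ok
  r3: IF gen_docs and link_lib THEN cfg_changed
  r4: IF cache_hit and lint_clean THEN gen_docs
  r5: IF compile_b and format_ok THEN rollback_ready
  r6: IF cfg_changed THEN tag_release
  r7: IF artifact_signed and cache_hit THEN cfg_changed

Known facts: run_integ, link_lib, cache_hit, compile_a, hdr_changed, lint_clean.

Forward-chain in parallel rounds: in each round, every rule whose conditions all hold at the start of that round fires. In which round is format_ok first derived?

[1] r4 [IF cache_hit and lint_clean THEN gen_docs]. ⇒ new: gen_docs.
[2] r3 [IF gen_docs and link_lib THEN cfg_changed]. ⇒ new: cfg_changed.
[3] r6 [IF cfg_changed THEN tag_release]. ⇒ new: tag_release.
[4] r2 [IF tag_release THEN format_ok]. ⇒ new: format_ok.
format_ok first appears in round 4.

4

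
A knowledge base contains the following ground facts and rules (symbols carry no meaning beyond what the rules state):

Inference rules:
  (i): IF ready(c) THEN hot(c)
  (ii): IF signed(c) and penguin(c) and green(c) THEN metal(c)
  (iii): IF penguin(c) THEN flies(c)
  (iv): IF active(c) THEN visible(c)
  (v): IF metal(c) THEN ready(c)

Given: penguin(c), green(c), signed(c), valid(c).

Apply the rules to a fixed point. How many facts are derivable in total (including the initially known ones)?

Round 1: (ii) [IF signed(c) and penguin(c) and green(c) THEN metal(c)]; (iii) [IF penguin(c) THEN flies(c)]. Adds metal(c), flies(c).
Round 2: (v) [IF metal(c) THEN ready(c)]. Adds ready(c).
Round 3: (i) [IF ready(c) THEN hot(c)]. Adds hot(c).
Closure: {flies(c), green(c), hot(c), metal(c), penguin(c), ready(c), signed(c), valid(c)} — 8 facts.

8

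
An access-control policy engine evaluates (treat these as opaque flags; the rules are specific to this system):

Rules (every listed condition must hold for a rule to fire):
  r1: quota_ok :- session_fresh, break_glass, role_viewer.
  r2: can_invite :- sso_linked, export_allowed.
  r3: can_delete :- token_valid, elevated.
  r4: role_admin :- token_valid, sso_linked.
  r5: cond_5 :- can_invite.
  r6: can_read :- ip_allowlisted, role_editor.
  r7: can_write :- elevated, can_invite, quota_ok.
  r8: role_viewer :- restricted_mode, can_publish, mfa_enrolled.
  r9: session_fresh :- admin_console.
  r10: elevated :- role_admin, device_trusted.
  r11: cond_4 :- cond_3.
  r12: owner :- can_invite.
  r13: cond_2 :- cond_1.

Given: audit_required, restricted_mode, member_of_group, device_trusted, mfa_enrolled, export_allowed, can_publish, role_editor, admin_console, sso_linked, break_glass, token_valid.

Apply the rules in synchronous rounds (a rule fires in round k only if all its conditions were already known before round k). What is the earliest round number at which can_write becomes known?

Round 1: r2 [can_invite :- sso_linked, export_allowed.]; r4 [role_admin :- token_valid, sso_linked.]; r8 [role_viewer :- restricted_mode, can_publish, mfa_enrolled.]; r9 [session_fresh :- admin_console.]. Adds can_invite, role_admin, role_viewer, session_fresh.
Round 2: r1 [quota_ok :- session_fresh, break_glass, role_viewer.]; r5 [cond_5 :- can_invite.]; r10 [elevated :- role_admin, device_trusted.]; r12 [owner :- can_invite.]. Adds quota_ok, cond_5, elevated, owner.
Round 3: r3 [can_delete :- token_valid, elevated.]; r7 [can_write :- elevated, can_invite, quota_ok.]. Adds can_delete, can_write.
can_write first appears in round 3.

3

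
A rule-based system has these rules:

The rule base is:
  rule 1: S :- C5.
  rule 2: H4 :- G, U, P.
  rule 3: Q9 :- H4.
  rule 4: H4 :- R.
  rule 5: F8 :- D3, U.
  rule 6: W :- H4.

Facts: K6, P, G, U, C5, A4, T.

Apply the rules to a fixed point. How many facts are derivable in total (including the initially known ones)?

Round 1: rule 1 [S :- C5.]; rule 2 [H4 :- G, U, P.]. New: S, H4.
Round 2: rule 3 [Q9 :- H4.]; rule 6 [W :- H4.]. New: Q9, W.
Closure: {A4, C5, G, H4, K6, P, Q9, S, T, U, W} — 11 facts.

11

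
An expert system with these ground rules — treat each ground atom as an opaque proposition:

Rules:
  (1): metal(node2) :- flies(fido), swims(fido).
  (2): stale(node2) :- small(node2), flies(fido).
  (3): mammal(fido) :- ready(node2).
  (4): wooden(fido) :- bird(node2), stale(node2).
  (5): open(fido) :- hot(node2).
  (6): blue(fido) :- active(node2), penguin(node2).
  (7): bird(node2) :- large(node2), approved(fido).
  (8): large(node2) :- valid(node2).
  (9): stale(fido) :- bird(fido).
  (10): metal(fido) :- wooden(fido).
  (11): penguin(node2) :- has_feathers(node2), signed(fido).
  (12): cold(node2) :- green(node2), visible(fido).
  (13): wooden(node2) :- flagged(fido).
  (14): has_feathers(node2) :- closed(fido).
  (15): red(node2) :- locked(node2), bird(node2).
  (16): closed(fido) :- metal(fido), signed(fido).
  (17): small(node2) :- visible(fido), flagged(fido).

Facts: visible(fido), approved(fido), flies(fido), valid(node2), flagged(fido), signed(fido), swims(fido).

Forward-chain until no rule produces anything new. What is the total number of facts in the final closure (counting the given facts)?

18

Round 1: (1) [metal(node2) :- flies(fido), swims(fido).]; (8) [large(node2) :- valid(node2).]; (13) [wooden(node2) :- flagged(fido).]; (17) [small(node2) :- visible(fido), flagged(fido).]. New: metal(node2), large(node2), wooden(node2), small(node2).
Round 2: (2) [stale(node2) :- small(node2), flies(fido).]; (7) [bird(node2) :- large(node2), approved(fido).]. New: stale(node2), bird(node2).
Round 3: (4) [wooden(fido) :- bird(node2), stale(node2).]. New: wooden(fido).
Round 4: (10) [metal(fido) :- wooden(fido).]. New: metal(fido).
Round 5: (16) [closed(fido) :- metal(fido), signed(fido).]. New: closed(fido).
Round 6: (14) [has_feathers(node2) :- closed(fido).]. New: has_feathers(node2).
Round 7: (11) [penguin(node2) :- has_feathers(node2), signed(fido).]. New: penguin(node2).
Closure: {approved(fido), bird(node2), closed(fido), flagged(fido), flies(fido), has_feathers(node2), large(node2), metal(fido), metal(node2), penguin(node2), signed(fido), small(node2), stale(node2), swims(fido), valid(node2), visible(fido), wooden(fido), wooden(node2)} — 18 facts.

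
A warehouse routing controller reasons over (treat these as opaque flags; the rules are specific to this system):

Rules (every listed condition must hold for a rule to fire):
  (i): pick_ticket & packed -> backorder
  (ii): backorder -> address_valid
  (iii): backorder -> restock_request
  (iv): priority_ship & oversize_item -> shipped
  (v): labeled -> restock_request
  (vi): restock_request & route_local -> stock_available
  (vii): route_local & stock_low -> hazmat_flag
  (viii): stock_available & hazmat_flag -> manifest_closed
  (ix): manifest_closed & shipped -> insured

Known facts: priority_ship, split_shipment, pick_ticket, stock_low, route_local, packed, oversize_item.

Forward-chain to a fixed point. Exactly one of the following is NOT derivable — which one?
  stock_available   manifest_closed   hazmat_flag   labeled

labeled

Round 1 — (i), (iv), (vii), derive backorder, shipped, hazmat_flag.
Round 2 — (ii), (iii), derive address_valid, restock_request.
Round 3 — (vi), derive stock_available.
Round 4 — (viii), derive manifest_closed.
Round 5 — (ix), derive insured.
Derived: stock_available (round 3), manifest_closed (round 4), hazmat_flag (round 1). labeled never appears in any round.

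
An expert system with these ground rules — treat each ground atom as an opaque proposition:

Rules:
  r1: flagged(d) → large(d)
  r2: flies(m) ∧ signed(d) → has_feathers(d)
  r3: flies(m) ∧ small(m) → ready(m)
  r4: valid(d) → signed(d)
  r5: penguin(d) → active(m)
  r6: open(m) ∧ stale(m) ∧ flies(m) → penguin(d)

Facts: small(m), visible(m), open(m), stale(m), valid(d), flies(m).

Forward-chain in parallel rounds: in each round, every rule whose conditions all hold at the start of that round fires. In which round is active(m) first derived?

2

Round 1: r3 [flies(m) ∧ small(m) → ready(m)]; r4 [valid(d) → signed(d)]; r6 [open(m) ∧ stale(m) ∧ flies(m) → penguin(d)]. Adds ready(m), signed(d), penguin(d).
Round 2: r2 [flies(m) ∧ signed(d) → has_feathers(d)]; r5 [penguin(d) → active(m)]. Adds has_feathers(d), active(m).
active(m) first appears in round 2.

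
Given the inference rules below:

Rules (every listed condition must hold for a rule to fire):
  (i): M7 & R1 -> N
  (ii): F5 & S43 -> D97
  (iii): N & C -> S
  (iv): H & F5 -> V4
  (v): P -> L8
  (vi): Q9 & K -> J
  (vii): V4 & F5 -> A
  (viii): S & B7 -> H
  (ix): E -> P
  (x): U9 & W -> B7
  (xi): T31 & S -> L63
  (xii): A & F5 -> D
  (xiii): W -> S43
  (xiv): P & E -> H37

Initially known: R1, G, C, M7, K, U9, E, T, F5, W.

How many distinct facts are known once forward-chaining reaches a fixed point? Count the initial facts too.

22

Round 1 fires (i), (ix), (x), (xiii), giving N, P, B7, S43.
Round 2 fires (ii), (iii), (v), (xiv), giving D97, S, L8, H37.
Round 3 fires (viii), giving H.
Round 4 fires (iv), giving V4.
Round 5 fires (vii), giving A.
Round 6 fires (xii), giving D.
Closure: {A, B7, C, D, D97, E, F5, G, H, H37, K, L8, M7, N, P, R1, S, S43, T, U9, V4, W} — 22 facts.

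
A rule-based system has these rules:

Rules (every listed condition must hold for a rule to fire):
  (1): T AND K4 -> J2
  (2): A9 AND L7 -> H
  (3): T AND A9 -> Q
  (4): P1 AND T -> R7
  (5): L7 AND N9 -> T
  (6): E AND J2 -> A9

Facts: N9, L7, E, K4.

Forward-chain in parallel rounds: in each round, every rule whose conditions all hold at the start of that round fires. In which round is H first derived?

4

Round 1 fires (5), giving T.
Round 2 fires (1), giving J2.
Round 3 fires (6), giving A9.
Round 4 fires (2), (3), giving H, Q.
H first appears in round 4.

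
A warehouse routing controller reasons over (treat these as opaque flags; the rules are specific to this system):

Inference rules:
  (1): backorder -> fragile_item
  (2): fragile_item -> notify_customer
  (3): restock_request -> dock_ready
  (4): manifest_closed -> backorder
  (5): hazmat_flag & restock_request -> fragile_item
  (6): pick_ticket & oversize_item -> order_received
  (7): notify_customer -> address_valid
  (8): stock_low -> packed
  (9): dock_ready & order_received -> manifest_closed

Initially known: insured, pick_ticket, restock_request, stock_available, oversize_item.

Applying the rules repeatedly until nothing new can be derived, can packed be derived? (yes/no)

no

[1] (3) [restock_request -> dock_ready]; (6) [pick_ticket & oversize_item -> order_received]. ⇒ new: dock_ready, order_received.
[2] (9) [dock_ready & order_received -> manifest_closed]. ⇒ new: manifest_closed.
[3] (4) [manifest_closed -> backorder]. ⇒ new: backorder.
[4] (1) [backorder -> fragile_item]. ⇒ new: fragile_item.
[5] (2) [fragile_item -> notify_customer]. ⇒ new: notify_customer.
[6] (7) [notify_customer -> address_valid]. ⇒ new: address_valid.
Fixed point reached. packed is concluded only by (8); (8) needs stock_low (never derived).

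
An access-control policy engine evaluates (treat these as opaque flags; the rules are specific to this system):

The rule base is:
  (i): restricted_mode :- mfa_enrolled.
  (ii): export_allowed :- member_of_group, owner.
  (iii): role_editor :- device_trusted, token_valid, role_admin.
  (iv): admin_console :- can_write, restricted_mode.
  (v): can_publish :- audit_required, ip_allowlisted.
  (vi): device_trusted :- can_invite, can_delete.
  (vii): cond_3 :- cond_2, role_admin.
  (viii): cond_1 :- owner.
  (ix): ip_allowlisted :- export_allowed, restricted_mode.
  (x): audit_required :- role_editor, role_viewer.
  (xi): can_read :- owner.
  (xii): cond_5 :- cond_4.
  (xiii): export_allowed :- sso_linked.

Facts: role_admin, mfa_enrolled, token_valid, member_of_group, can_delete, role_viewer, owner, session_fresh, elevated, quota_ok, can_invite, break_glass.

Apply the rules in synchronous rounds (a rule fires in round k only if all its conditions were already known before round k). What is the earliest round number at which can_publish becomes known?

Round 1 fires (i), (ii), (vi), (viii), (xi), giving restricted_mode, export_allowed, device_trusted, cond_1, can_read.
Round 2 fires (iii), (ix), giving role_editor, ip_allowlisted.
Round 3 fires (x), giving audit_required.
Round 4 fires (v), giving can_publish.
can_publish first appears in round 4.

4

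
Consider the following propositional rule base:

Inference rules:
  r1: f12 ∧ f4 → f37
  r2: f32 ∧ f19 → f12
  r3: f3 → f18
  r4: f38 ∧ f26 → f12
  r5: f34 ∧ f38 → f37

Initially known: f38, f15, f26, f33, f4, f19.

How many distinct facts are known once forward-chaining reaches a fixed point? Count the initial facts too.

Round 1 — r4, derive f12.
Round 2 — r1, derive f37.
Closure: {f12, f15, f19, f26, f33, f37, f38, f4} — 8 facts.

8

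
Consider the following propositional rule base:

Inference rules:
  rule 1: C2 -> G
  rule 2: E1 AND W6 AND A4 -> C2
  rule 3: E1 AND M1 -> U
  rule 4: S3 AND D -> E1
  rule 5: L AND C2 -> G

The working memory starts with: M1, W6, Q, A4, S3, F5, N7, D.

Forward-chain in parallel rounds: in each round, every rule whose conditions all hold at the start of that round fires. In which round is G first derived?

3

Round 1 fires rule 4, giving E1.
Round 2 fires rule 2, rule 3, giving C2, U.
Round 3 fires rule 1, giving G.
G first appears in round 3.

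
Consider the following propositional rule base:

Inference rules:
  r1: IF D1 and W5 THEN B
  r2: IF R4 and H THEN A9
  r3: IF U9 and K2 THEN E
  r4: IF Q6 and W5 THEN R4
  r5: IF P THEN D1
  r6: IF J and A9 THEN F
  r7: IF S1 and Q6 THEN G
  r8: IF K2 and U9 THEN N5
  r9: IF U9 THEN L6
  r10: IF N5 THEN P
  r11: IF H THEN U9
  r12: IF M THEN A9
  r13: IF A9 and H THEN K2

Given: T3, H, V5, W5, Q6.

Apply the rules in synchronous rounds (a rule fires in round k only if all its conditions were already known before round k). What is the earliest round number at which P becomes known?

5

Round 1: r4 [IF Q6 and W5 THEN R4]; r11 [IF H THEN U9]. New: R4, U9.
Round 2: r2 [IF R4 and H THEN A9]; r9 [IF U9 THEN L6]. New: A9, L6.
Round 3: r13 [IF A9 and H THEN K2]. New: K2.
Round 4: r3 [IF U9 and K2 THEN E]; r8 [IF K2 and U9 THEN N5]. New: E, N5.
Round 5: r10 [IF N5 THEN P]. New: P.
P first appears in round 5.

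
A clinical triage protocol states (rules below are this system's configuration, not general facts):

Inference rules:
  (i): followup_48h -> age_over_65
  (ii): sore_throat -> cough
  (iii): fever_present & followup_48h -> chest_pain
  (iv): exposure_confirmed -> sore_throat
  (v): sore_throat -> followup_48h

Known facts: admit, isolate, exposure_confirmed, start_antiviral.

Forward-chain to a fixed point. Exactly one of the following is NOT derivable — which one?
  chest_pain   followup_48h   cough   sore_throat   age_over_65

[1] (iv) [exposure_confirmed -> sore_throat]. ⇒ new: sore_throat.
[2] (ii) [sore_throat -> cough]; (v) [sore_throat -> followup_48h]. ⇒ new: cough, followup_48h.
[3] (i) [followup_48h -> age_over_65]. ⇒ new: age_over_65.
Derived: sore_throat (round 1), age_over_65 (round 3), followup_48h (round 2), cough (round 2). chest_pain never appears in any round.

chest_pain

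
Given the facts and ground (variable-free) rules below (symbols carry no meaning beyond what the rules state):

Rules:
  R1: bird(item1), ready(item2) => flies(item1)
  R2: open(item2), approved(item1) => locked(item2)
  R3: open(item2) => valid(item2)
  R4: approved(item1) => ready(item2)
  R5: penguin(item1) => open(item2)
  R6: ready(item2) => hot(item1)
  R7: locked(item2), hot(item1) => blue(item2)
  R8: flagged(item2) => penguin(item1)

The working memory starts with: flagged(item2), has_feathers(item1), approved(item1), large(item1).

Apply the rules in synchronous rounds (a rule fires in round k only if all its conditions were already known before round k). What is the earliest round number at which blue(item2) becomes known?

[1] R4 [approved(item1) => ready(item2)]; R8 [flagged(item2) => penguin(item1)]. ⇒ new: ready(item2), penguin(item1).
[2] R5 [penguin(item1) => open(item2)]; R6 [ready(item2) => hot(item1)]. ⇒ new: open(item2), hot(item1).
[3] R2 [open(item2), approved(item1) => locked(item2)]; R3 [open(item2) => valid(item2)]. ⇒ new: locked(item2), valid(item2).
[4] R7 [locked(item2), hot(item1) => blue(item2)]. ⇒ new: blue(item2).
blue(item2) first appears in round 4.

4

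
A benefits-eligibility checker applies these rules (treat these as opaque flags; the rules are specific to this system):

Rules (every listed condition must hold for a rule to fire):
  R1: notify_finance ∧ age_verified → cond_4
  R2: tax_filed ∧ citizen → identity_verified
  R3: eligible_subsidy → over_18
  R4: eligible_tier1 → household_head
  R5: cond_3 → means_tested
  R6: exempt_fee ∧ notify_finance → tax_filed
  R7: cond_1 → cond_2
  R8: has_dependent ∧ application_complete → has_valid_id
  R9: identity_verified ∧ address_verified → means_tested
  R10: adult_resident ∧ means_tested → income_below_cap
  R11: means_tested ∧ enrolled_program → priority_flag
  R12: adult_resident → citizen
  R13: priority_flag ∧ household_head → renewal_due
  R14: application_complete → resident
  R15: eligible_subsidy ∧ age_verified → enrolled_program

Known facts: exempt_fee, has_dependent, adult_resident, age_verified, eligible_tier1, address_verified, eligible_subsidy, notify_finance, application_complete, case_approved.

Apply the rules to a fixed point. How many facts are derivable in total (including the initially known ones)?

Round 1: R1 [notify_finance ∧ age_verified → cond_4]; R3 [eligible_subsidy → over_18]; R4 [eligible_tier1 → household_head]; R6 [exempt_fee ∧ notify_finance → tax_filed]; R8 [has_dependent ∧ application_complete → has_valid_id]; R12 [adult_resident → citizen]; R14 [application_complete → resident]; R15 [eligible_subsidy ∧ age_verified → enrolled_program]. New: cond_4, over_18, household_head, tax_filed, has_valid_id, citizen, resident, enrolled_program.
Round 2: R2 [tax_filed ∧ citizen → identity_verified]. New: identity_verified.
Round 3: R9 [identity_verified ∧ address_verified → means_tested]. New: means_tested.
Round 4: R10 [adult_resident ∧ means_tested → income_below_cap]; R11 [means_tested ∧ enrolled_program → priority_flag]. New: income_below_cap, priority_flag.
Round 5: R13 [priority_flag ∧ household_head → renewal_due]. New: renewal_due.
Closure: {address_verified, adult_resident, age_verified, application_complete, case_approved, citizen, cond_4, eligible_subsidy, eligible_tier1, enrolled_program, exempt_fee, has_dependent, has_valid_id, household_head, identity_verified, income_below_cap, means_tested, notify_finance, over_18, priority_flag, renewal_due, resident, tax_filed} — 23 facts.

23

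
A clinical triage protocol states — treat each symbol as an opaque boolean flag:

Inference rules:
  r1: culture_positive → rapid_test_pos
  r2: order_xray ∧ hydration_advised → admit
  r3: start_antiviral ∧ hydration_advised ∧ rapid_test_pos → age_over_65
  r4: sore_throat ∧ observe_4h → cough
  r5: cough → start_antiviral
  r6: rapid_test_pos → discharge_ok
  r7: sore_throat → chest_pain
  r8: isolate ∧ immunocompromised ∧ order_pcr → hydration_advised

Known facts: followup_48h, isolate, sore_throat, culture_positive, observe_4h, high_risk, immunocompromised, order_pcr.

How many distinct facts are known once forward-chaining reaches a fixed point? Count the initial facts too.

Round 1: r1 [culture_positive → rapid_test_pos]; r4 [sore_throat ∧ observe_4h → cough]; r7 [sore_throat → chest_pain]; r8 [isolate ∧ immunocompromised ∧ order_pcr → hydration_advised]. New: rapid_test_pos, cough, chest_pain, hydration_advised.
Round 2: r5 [cough → start_antiviral]; r6 [rapid_test_pos → discharge_ok]. New: start_antiviral, discharge_ok.
Round 3: r3 [start_antiviral ∧ hydration_advised ∧ rapid_test_pos → age_over_65]. New: age_over_65.
Closure: {age_over_65, chest_pain, cough, culture_positive, discharge_ok, followup_48h, high_risk, hydration_advised, immunocompromised, isolate, observe_4h, order_pcr, rapid_test_pos, sore_throat, start_antiviral} — 15 facts.

15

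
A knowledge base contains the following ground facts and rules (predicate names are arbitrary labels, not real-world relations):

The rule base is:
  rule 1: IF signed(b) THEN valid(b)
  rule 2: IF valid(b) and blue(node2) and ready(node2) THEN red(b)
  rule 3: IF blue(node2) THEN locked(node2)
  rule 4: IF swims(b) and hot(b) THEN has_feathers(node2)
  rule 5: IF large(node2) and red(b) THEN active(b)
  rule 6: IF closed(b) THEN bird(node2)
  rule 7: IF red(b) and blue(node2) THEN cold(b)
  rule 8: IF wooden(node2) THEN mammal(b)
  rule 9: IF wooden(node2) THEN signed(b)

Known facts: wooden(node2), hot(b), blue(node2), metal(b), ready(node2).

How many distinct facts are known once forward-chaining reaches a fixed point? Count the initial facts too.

11

Round 1 — rule 3, rule 8, rule 9, derive locked(node2), mammal(b), signed(b).
Round 2 — rule 1, derive valid(b).
Round 3 — rule 2, derive red(b).
Round 4 — rule 7, derive cold(b).
Closure: {blue(node2), cold(b), hot(b), locked(node2), mammal(b), metal(b), ready(node2), red(b), signed(b), valid(b), wooden(node2)} — 11 facts.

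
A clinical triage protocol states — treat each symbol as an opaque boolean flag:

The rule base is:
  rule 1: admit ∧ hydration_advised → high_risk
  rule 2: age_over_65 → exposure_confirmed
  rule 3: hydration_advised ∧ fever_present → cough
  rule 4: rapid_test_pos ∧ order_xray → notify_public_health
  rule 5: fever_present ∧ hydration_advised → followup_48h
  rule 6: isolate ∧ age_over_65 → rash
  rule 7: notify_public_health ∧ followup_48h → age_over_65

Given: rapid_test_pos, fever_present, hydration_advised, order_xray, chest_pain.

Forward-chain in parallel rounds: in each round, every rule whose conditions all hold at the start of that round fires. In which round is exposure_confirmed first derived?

3

Round 1 fires rule 3, rule 4, rule 5, giving cough, notify_public_health, followup_48h.
Round 2 fires rule 7, giving age_over_65.
Round 3 fires rule 2, giving exposure_confirmed.
exposure_confirmed first appears in round 3.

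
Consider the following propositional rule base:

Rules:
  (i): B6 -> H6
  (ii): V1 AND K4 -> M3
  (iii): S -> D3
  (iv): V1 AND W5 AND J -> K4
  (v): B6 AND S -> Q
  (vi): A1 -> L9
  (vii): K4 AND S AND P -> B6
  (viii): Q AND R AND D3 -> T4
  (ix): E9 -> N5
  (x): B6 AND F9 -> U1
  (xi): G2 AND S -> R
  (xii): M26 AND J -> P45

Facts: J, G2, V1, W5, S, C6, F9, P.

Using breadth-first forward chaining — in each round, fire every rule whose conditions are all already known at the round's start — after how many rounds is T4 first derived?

4

Round 1 fires (iii), (iv), (xi), giving D3, K4, R.
Round 2 fires (ii), (vii), giving M3, B6.
Round 3 fires (i), (v), (x), giving H6, Q, U1.
Round 4 fires (viii), giving T4.
T4 first appears in round 4.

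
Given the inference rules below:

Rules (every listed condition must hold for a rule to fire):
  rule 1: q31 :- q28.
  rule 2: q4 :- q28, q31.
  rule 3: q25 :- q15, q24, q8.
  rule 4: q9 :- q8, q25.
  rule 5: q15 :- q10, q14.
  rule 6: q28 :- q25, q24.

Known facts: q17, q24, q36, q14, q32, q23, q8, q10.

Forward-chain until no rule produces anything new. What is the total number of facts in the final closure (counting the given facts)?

Round 1: rule 5 [q15 :- q10, q14.]. Adds q15.
Round 2: rule 3 [q25 :- q15, q24, q8.]. Adds q25.
Round 3: rule 4 [q9 :- q8, q25.]; rule 6 [q28 :- q25, q24.]. Adds q9, q28.
Round 4: rule 1 [q31 :- q28.]. Adds q31.
Round 5: rule 2 [q4 :- q28, q31.]. Adds q4.
Closure: {q10, q14, q15, q17, q23, q24, q25, q28, q31, q32, q36, q4, q8, q9} — 14 facts.

14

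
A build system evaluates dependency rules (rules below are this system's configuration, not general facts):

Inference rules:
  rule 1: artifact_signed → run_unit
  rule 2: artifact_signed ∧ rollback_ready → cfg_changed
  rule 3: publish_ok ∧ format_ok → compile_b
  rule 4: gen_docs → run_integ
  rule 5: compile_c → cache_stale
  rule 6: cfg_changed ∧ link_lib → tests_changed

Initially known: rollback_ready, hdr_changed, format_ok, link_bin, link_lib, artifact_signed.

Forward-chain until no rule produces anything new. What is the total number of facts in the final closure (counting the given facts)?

Round 1 fires rule 1, rule 2, giving run_unit, cfg_changed.
Round 2 fires rule 6, giving tests_changed.
Closure: {artifact_signed, cfg_changed, format_ok, hdr_changed, link_bin, link_lib, rollback_ready, run_unit, tests_changed} — 9 facts.

9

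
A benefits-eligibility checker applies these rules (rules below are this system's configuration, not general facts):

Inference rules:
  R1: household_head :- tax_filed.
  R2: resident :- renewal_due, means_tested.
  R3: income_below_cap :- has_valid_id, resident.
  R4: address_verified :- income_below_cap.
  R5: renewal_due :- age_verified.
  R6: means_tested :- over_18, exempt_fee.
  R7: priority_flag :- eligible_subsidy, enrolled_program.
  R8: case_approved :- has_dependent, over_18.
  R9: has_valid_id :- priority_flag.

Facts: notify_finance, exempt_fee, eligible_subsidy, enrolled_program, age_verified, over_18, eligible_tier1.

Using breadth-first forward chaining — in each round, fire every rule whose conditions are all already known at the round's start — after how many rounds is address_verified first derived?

4

Round 1 fires R5, R6, R7, giving renewal_due, means_tested, priority_flag.
Round 2 fires R2, R9, giving resident, has_valid_id.
Round 3 fires R3, giving income_below_cap.
Round 4 fires R4, giving address_verified.
address_verified first appears in round 4.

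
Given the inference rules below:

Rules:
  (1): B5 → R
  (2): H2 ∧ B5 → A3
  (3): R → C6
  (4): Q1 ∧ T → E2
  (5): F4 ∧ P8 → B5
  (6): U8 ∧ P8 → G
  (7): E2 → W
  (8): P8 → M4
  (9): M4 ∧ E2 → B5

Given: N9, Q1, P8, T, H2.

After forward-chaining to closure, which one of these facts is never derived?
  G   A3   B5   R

G

Round 1 fires (4), (8), giving E2, M4.
Round 2 fires (7), (9), giving W, B5.
Round 3 fires (1), (2), giving R, A3.
Round 4 fires (3), giving C6.
Derived: B5 (round 2), A3 (round 3), R (round 3). G never appears in any round.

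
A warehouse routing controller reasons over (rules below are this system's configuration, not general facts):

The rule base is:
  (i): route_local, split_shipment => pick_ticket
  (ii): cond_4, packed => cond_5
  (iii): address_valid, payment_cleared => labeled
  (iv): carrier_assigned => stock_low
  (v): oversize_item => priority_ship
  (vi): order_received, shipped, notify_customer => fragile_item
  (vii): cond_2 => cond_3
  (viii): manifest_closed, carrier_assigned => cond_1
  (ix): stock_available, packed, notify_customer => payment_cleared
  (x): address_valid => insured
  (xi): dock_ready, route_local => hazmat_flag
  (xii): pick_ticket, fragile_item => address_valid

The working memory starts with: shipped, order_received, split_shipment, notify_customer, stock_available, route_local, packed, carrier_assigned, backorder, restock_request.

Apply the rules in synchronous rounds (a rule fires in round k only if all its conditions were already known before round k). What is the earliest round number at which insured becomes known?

3

Round 1 — (i), (iv), (vi), (ix), derive pick_ticket, stock_low, fragile_item, payment_cleared.
Round 2 — (xii), derive address_valid.
Round 3 — (iii), (x), derive labeled, insured.
insured first appears in round 3.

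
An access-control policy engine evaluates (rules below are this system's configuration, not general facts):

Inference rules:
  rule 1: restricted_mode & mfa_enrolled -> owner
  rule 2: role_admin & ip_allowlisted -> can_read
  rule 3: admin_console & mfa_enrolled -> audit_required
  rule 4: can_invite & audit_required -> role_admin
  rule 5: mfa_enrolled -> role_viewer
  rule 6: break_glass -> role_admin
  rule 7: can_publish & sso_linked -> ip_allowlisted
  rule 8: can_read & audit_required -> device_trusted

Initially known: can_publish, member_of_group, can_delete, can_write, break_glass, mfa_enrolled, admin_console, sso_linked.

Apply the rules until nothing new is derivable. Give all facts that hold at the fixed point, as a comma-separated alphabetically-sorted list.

admin_console, audit_required, break_glass, can_delete, can_publish, can_read, can_write, device_trusted, ip_allowlisted, member_of_group, mfa_enrolled, role_admin, role_viewer, sso_linked

Round 1: rule 3 [admin_console & mfa_enrolled -> audit_required]; rule 5 [mfa_enrolled -> role_viewer]; rule 6 [break_glass -> role_admin]; rule 7 [can_publish & sso_linked -> ip_allowlisted]. New: audit_required, role_viewer, role_admin, ip_allowlisted.
Round 2: rule 2 [role_admin & ip_allowlisted -> can_read]. New: can_read.
Round 3: rule 8 [can_read & audit_required -> device_trusted]. New: device_trusted.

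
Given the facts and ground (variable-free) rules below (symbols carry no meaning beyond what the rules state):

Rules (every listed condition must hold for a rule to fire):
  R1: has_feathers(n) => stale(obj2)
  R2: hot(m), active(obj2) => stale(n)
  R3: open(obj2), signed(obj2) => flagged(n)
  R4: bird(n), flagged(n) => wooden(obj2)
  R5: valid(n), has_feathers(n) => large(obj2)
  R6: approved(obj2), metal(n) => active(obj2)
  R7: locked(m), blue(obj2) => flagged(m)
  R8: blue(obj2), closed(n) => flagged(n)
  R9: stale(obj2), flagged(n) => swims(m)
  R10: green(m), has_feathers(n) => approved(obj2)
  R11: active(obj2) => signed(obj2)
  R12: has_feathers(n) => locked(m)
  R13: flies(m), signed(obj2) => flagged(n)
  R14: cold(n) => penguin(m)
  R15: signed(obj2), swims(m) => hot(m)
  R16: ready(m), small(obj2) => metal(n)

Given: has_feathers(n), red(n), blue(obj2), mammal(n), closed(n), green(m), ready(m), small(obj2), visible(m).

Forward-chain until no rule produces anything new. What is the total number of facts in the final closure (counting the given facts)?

Round 1 fires R1, R8, R10, R12, R16, giving stale(obj2), flagged(n), approved(obj2), locked(m), metal(n).
Round 2 fires R6, R7, R9, giving active(obj2), flagged(m), swims(m).
Round 3 fires R11, giving signed(obj2).
Round 4 fires R15, giving hot(m).
Round 5 fires R2, giving stale(n).
Closure: {active(obj2), approved(obj2), blue(obj2), closed(n), flagged(m), flagged(n), green(m), has_feathers(n), hot(m), locked(m), mammal(n), metal(n), ready(m), red(n), signed(obj2), small(obj2), stale(n), stale(obj2), swims(m), visible(m)} — 20 facts.

20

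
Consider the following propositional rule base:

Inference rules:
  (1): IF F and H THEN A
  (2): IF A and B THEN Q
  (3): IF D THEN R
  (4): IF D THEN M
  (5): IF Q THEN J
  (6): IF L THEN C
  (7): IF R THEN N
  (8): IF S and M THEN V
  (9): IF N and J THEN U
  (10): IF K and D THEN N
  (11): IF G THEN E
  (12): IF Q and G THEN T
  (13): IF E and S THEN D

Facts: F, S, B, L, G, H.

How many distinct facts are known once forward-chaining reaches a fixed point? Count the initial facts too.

Round 1 fires (1), (6), (11), giving A, C, E.
Round 2 fires (2), (13), giving Q, D.
Round 3 fires (3), (4), (5), (12), giving R, M, J, T.
Round 4 fires (7), (8), giving N, V.
Round 5 fires (9), giving U.
Closure: {A, B, C, D, E, F, G, H, J, L, M, N, Q, R, S, T, U, V} — 18 facts.

18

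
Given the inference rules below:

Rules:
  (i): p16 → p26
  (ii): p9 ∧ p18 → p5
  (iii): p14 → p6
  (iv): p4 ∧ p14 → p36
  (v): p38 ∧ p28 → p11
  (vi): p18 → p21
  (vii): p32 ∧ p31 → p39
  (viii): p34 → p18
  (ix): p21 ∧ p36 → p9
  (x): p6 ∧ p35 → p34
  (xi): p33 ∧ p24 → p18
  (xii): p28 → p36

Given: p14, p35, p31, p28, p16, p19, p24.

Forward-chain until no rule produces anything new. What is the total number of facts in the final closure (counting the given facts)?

Round 1: (i) [p16 → p26]; (iii) [p14 → p6]; (xii) [p28 → p36]. Adds p26, p6, p36.
Round 2: (x) [p6 ∧ p35 → p34]. Adds p34.
Round 3: (viii) [p34 → p18]. Adds p18.
Round 4: (vi) [p18 → p21]. Adds p21.
Round 5: (ix) [p21 ∧ p36 → p9]. Adds p9.
Round 6: (ii) [p9 ∧ p18 → p5]. Adds p5.
Closure: {p14, p16, p18, p19, p21, p24, p26, p28, p31, p34, p35, p36, p5, p6, p9} — 15 facts.

15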